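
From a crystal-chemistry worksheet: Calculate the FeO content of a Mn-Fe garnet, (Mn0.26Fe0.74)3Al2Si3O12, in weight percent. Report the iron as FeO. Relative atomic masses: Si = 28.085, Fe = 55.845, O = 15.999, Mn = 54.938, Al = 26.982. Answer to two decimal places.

Molar mass of (Mn0.26Fe0.74)3Al2Si3O12 = 0.78·54.938 + 2.22·55.845 + 2·26.982 + 3·28.085 + 12·15.999 = 497.035 g/mol.
Each formula unit contains 2.22 Fe, equivalent to 2.22/1 = 2.2200 mol FeO.
M(FeO) = 1×55.845 + 1×15.999 = 71.844 g/mol.
Mass of FeO per formula unit = 2.2200 × 71.844 = 159.494 g.
FeO wt% = 159.494 / 497.035 × 100 = 32.09%.

32.09 wt%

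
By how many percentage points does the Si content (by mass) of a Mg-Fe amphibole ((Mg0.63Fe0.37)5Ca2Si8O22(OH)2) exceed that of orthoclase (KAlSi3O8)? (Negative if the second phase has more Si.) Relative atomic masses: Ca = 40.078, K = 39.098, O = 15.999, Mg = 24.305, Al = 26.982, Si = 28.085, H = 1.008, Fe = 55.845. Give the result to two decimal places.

M((Mg0.63Fe0.37)5Ca2Si8O22(OH)2) = 870.702 g/mol, so wt% Si = 224.680/870.702 × 100 = 25.80%.
M(KAlSi3O8) = 278.327 g/mol, so wt% Si = 84.255/278.327 × 100 = 30.27%.
25.80 − 30.27 = -4.47 pp.

-4.47 percentage points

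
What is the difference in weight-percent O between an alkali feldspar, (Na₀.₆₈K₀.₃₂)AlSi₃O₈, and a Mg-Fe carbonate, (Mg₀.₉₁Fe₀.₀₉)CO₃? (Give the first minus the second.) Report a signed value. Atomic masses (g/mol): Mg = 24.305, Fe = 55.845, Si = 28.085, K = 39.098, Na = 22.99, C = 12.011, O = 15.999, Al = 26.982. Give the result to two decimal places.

-7.20 percentage points

First mineral: 127.992 g O in 267.374 g formula = 47.87 wt% O.
Second mineral: 47.997 g O in 87.152 g formula = 55.07 wt% O.
47.87% − 55.07% gives a difference of -7.20 percentage points.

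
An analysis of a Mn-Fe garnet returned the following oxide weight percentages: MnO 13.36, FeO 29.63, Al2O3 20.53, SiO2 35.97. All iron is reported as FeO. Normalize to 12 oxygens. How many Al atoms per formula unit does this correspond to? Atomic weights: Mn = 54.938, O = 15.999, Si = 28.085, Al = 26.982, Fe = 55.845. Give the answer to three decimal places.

MnO: 13.36/70.937 = 0.18834 mol → 0.18834 mol Mn, 0.18834 mol O.
FeO: 29.63/71.844 = 0.41242 mol → 0.41242 mol Fe, 0.41242 mol O.
Al2O3: 20.53/101.961 = 0.20135 mol → 0.40270 mol Al, 0.60405 mol O.
SiO2: 35.97/60.083 = 0.59867 mol → 0.59867 mol Si, 1.19734 mol O.
Total oxygen = 2.40215 mol. Normalization factor = 12/2.40215 = 4.99552.
Al per 12 O = 0.40270 × 4.99552 = 2.012.

2.012 Al apfu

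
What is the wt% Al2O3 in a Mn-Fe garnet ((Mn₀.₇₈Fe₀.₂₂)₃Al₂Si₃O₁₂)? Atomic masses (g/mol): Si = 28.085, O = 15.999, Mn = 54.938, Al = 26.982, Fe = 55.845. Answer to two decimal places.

Formula mass = 495.620 g/mol.
2 Al → 1.0000 mol Al2O3 per formula unit; M(Al2O3) = 101.961, so Al2O3 mass = 101.961 g.
101.961/495.620 × 100 = 20.57 wt%.

20.57 wt%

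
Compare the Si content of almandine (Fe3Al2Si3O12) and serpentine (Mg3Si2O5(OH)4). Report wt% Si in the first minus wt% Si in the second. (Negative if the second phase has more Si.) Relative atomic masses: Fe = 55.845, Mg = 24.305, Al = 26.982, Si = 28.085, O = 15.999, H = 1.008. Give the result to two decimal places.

-3.34 percentage points

Si in Fe3Al2Si3O12: molar mass 497.742 g/mol; 3×28.085 = 84.255 g → 16.93 wt%.
Si in Mg3Si2O5(OH)4: molar mass 277.108 g/mol; 2×28.085 = 56.170 g → 20.27 wt%.
Difference = 16.93 − 20.27 = -3.34 percentage points.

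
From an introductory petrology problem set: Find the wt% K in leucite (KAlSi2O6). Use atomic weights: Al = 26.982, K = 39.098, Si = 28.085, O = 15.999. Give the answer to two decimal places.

17.91 wt%

M(KAlSi2O6) = 218.244 g/mol.
K contributes 1 × 39.098 = 39.098 g per mole.
39.098/218.244 = 0.1791 → 17.91%.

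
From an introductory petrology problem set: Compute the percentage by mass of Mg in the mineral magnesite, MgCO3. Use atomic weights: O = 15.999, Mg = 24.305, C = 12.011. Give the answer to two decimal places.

Molar mass of MgCO3: 1×24.305 + 1×12.011 + 3×15.999 = 84.313 g/mol.
Mass of Mg per formula unit: 1 × 24.305 = 24.305 g.
Weight fraction Mg = 24.305 / 84.313 = 0.2883.

28.83 weight percent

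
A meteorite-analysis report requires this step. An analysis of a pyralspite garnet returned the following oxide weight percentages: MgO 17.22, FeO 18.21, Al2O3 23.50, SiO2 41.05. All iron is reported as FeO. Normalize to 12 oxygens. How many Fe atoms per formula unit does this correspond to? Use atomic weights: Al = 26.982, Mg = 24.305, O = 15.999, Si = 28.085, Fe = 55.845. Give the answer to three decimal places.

1.111 Fe apfu

17.22 wt% MgO ÷ 40.304 g/mol = 0.42725 mol, giving 0.42725 Mg and 0.42725 O.
18.21 wt% FeO ÷ 71.844 g/mol = 0.25347 mol, giving 0.25347 Fe and 0.25347 O.
23.50 wt% Al2O3 ÷ 101.961 g/mol = 0.23048 mol, giving 0.46096 Al and 0.69144 O.
41.05 wt% SiO2 ÷ 60.083 g/mol = 0.68322 mol, giving 0.68322 Si and 1.36644 O.
Oxygen sums to 2.73860; scaling by 12/2.73860 = 4.38180 puts the formula on 12 O.
Fe: 0.25347 × 4.38180 = 1.111 atoms per formula unit.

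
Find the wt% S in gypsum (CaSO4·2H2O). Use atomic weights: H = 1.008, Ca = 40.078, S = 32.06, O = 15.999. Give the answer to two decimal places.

18.62 mass %

M(CaSO4·2H2O) = 172.164 g/mol.
S contributes 1 × 32.06 = 32.060 g per mole.
32.060/172.164 = 0.1862 → 18.62%.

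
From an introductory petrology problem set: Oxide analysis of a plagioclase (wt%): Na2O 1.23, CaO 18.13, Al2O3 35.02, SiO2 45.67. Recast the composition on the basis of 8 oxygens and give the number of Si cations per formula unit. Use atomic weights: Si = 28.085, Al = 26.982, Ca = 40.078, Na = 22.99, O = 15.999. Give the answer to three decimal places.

Na2O (M=61.979): mol = 0.01985; Na = 0.03970, O = 0.01985.
CaO (M=56.077): mol = 0.32331; Ca = 0.32331, O = 0.32331.
Al2O3 (M=101.961): mol = 0.34346; Al = 0.68692, O = 1.03038.
SiO2 (M=60.083): mol = 0.76012; Si = 0.76012, O = 1.52024.
ΣO = 2.89378; factor = 8/ΣO = 2.76455.
Si apfu = 0.76012 × 2.76455 = 2.101.

2.101 Si apfu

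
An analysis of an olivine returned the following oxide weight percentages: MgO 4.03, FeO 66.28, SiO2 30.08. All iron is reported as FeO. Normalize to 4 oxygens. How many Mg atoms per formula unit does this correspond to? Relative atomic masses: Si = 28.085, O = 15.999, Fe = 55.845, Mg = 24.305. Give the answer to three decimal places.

0.198 Mg apfu

MgO (M=40.304): mol = 0.09999; Mg = 0.09999, O = 0.09999.
FeO (M=71.844): mol = 0.92255; Fe = 0.92255, O = 0.92255.
SiO2 (M=60.083): mol = 0.50064; Si = 0.50064, O = 1.00128.
ΣO = 2.02382; factor = 4/ΣO = 1.97646.
Mg apfu = 0.09999 × 1.97646 = 0.198.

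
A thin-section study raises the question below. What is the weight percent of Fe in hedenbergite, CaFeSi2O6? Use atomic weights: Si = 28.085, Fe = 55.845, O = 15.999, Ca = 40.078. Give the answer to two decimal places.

22.51 weight percent

Molar mass of CaFeSi2O6: 1*40.078 + 1*55.845 + 2*28.085 + 6*15.999 = 248.087 g/mol.
Mass of Fe per formula unit: 1 × 55.845 = 55.845 g.
Weight fraction Fe = 55.845 / 248.087 = 0.2251.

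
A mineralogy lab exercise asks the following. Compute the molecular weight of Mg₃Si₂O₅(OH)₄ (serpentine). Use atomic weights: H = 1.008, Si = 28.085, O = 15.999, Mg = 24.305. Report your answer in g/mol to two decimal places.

M = 3(24.305) + 2(28.085) + 9(15.999) + 4(1.008)

277.11 g/mol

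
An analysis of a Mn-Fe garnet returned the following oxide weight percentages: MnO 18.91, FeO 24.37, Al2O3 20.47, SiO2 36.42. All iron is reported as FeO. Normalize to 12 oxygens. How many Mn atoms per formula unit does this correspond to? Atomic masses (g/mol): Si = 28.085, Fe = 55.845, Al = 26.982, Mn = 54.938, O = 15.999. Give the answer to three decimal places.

MnO: 18.91/70.937 = 0.26657 mol → 0.26657 mol Mn, 0.26657 mol O.
FeO: 24.37/71.844 = 0.33921 mol → 0.33921 mol Fe, 0.33921 mol O.
Al2O3: 20.47/101.961 = 0.20076 mol → 0.40152 mol Al, 0.60228 mol O.
SiO2: 36.42/60.083 = 0.60616 mol → 0.60616 mol Si, 1.21232 mol O.
Total oxygen = 2.42038 mol. Normalization factor = 12/2.42038 = 4.95790.
Mn per 12 O = 0.26657 × 4.95790 = 1.322.

1.322 Mn apfu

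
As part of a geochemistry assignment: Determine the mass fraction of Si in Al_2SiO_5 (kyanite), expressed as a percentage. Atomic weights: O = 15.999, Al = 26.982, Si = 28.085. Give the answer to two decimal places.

17.33 wt%

Molar mass of Al_2SiO_5: 2×26.982 + 1×28.085 + 5×15.999 = 162.044 g/mol.
Mass of Si per formula unit: 1 × 28.085 = 28.085 g.
Weight fraction Si = 28.085 / 162.044 = 0.1733.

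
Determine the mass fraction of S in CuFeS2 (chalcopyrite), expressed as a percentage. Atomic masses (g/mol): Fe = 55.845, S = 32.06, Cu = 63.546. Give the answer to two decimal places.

34.94 wt%

Formula mass = 1·63.546 + 1·55.845 + 2·32.06 = 183.511 g/mol, of which 64.120 g is S.
So S makes up 64.120/183.511 = 0.3494 of the mass, i.e. 34.94%.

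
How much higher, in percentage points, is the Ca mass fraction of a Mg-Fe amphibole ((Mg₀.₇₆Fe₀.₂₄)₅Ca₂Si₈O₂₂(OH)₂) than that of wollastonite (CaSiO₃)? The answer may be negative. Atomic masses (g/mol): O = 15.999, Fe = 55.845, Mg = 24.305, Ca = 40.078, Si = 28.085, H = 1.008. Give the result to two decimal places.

First mineral: 80.156 g Ca in 850.201 g formula = 9.43 wt% Ca.
Second mineral: 40.078 g Ca in 116.160 g formula = 34.50 wt% Ca.
9.43% − 34.50% gives a difference of -25.07 percentage points.

-25.07 percentage points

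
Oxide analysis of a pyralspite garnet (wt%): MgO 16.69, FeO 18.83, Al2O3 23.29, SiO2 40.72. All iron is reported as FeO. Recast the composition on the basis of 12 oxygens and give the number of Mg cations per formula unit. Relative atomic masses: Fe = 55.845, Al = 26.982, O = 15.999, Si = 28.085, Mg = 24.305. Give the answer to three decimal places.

1.829 Mg apfu

MgO: 16.69/40.304 = 0.41410 mol → 0.41410 mol Mg, 0.41410 mol O.
FeO: 18.83/71.844 = 0.26210 mol → 0.26210 mol Fe, 0.26210 mol O.
Al2O3: 23.29/101.961 = 0.22842 mol → 0.45684 mol Al, 0.68526 mol O.
SiO2: 40.72/60.083 = 0.67773 mol → 0.67773 mol Si, 1.35546 mol O.
Total oxygen = 2.71692 mol. Normalization factor = 12/2.71692 = 4.41677.
Mg per 12 O = 0.41410 × 4.41677 = 1.829.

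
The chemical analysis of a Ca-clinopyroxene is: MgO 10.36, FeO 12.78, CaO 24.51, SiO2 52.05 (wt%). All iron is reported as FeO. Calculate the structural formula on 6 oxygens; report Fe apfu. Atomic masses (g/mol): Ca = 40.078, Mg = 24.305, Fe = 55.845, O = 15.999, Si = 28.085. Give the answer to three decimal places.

0.410 Fe apfu

MgO: 10.36/40.304 = 0.25705 mol → 0.25705 mol Mg, 0.25705 mol O.
FeO: 12.78/71.844 = 0.17789 mol → 0.17789 mol Fe, 0.17789 mol O.
CaO: 24.51/56.077 = 0.43708 mol → 0.43708 mol Ca, 0.43708 mol O.
SiO2: 52.05/60.083 = 0.86630 mol → 0.86630 mol Si, 1.73260 mol O.
Total oxygen = 2.60462 mol. Normalization factor = 6/2.60462 = 2.30360.
Fe per 6 O = 0.17789 × 2.30360 = 0.410.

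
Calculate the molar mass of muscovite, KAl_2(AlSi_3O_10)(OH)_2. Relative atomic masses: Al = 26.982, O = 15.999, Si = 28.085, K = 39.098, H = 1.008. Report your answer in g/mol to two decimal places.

K: 1 × 39.098 = 39.0980
Al: 3 × 26.982 = 80.9460
Si: 3 × 28.085 = 84.2550
O: 12 × 15.999 = 191.9880
H: 2 × 1.008 = 2.0160
Summing the contributions gives the formula mass.

398.30 g/mol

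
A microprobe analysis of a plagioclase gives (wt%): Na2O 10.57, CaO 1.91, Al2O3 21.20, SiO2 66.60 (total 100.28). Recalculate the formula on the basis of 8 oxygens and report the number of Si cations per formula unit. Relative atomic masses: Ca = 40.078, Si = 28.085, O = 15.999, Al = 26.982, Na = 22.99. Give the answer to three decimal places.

10.57 wt% Na2O ÷ 61.979 g/mol = 0.17054 mol, giving 0.34108 Na and 0.17054 O.
1.91 wt% CaO ÷ 56.077 g/mol = 0.03406 mol, giving 0.03406 Ca and 0.03406 O.
21.20 wt% Al2O3 ÷ 101.961 g/mol = 0.20792 mol, giving 0.41584 Al and 0.62376 O.
66.60 wt% SiO2 ÷ 60.083 g/mol = 1.10847 mol, giving 1.10847 Si and 2.21694 O.
Oxygen sums to 3.04530; scaling by 8/3.04530 = 2.62700 puts the formula on 8 O.
Si: 1.10847 × 2.62700 = 2.912 atoms per formula unit.

2.912 Si apfu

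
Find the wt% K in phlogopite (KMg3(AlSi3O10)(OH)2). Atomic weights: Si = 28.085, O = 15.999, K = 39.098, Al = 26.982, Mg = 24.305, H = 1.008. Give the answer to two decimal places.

9.37 wt%

M(KMg3(AlSi3O10)(OH)2) = 417.254 g/mol.
K contributes 1 × 39.098 = 39.098 g per mole.
39.098/417.254 = 0.0937 → 9.37%.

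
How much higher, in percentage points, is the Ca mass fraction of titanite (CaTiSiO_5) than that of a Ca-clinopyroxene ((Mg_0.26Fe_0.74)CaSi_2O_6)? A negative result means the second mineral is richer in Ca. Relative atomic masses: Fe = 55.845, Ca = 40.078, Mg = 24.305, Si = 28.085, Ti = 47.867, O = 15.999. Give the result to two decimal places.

3.74 percentage points

First mineral: 40.078 g Ca in 196.025 g formula = 20.45 wt% Ca.
Second mineral: 40.078 g Ca in 239.887 g formula = 16.71 wt% Ca.
20.45% − 16.71% gives a difference of 3.74 percentage points.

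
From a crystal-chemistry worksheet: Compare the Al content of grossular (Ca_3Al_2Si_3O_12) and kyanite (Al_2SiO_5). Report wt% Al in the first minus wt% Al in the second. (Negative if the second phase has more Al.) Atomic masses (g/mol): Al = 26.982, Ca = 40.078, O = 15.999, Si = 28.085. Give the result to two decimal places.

-21.32 percentage points

First mineral: 53.964 g Al in 450.441 g formula = 11.98 wt% Al.
Second mineral: 53.964 g Al in 162.044 g formula = 33.30 wt% Al.
11.98% − 33.30% gives a difference of -21.32 percentage points.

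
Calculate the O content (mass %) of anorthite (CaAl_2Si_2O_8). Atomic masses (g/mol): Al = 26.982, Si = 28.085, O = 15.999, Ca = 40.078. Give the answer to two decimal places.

46.01 mass %

Molar mass of CaAl_2Si_2O_8: 1*40.078 + 2*26.982 + 2*28.085 + 8*15.999 = 278.204 g/mol.
Mass of O per formula unit: 8 × 15.999 = 127.992 g.
Weight fraction O = 127.992 / 278.204 = 0.4601.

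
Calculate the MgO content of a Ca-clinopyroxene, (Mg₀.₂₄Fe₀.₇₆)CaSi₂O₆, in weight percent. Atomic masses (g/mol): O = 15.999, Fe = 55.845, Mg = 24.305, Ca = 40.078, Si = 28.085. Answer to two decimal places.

4.02 wt%

M((Mg₀.₂₄Fe₀.₇₆)CaSi₂O₆) = 240.517 g/mol; M(MgO) = 40.304 g/mol.
Moles MgO per formula unit = 0.24 Mg ÷ 1 = 0.2400.
MgO fraction = (0.2400 × 40.304) / 240.517 = 9.673/240.517 = 0.0402.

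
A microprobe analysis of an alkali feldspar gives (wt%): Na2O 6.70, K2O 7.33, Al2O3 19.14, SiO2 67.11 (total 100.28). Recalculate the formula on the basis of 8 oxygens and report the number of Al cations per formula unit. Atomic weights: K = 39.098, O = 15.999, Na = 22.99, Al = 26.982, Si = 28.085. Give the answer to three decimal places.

6.70 wt% Na2O ÷ 61.979 g/mol = 0.10810 mol, giving 0.21620 Na and 0.10810 O.
7.33 wt% K2O ÷ 94.195 g/mol = 0.07782 mol, giving 0.15564 K and 0.07782 O.
19.14 wt% Al2O3 ÷ 101.961 g/mol = 0.18772 mol, giving 0.37544 Al and 0.56316 O.
67.11 wt% SiO2 ÷ 60.083 g/mol = 1.11695 mol, giving 1.11695 Si and 2.23390 O.
Oxygen sums to 2.98298; scaling by 8/2.98298 = 2.68188 puts the formula on 8 O.
Al: 0.37544 × 2.68188 = 1.007 atoms per formula unit.

1.007 Al apfu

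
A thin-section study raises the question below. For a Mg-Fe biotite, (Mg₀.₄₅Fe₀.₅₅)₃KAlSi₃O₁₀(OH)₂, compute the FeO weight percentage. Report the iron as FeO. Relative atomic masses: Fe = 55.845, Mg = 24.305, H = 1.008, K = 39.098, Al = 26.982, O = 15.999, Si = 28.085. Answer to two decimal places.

M((Mg₀.₄₅Fe₀.₅₅)₃KAlSi₃O₁₀(OH)₂) = 469.295 g/mol; M(FeO) = 71.844 g/mol.
Moles FeO per formula unit = 1.65 Fe ÷ 1 = 1.6500.
FeO fraction = (1.6500 × 71.844) / 469.295 = 118.543/469.295 = 0.2526.

25.26 wt%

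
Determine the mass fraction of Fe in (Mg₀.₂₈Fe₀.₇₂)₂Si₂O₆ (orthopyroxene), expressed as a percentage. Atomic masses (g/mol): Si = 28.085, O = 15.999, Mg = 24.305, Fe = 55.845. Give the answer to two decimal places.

M((Mg₀.₂₈Fe₀.₇₂)₂Si₂O₆) = 246.192 g/mol.
Fe contributes 1.44 × 55.845 = 80.417 g per mole.
80.417/246.192 = 0.3266 → 32.66%.

32.66 weight percent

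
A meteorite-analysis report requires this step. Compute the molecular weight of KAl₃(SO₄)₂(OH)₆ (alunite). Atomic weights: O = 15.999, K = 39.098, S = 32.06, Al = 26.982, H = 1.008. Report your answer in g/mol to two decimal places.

414.20 g/mol

M = 1×39.098 + 3×26.982 + 2×32.06 + 14×15.999 + 6×1.008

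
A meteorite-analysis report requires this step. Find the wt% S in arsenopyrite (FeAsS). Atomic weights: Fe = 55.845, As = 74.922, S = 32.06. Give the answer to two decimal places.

Molar mass of FeAsS: 1·55.845 + 1·74.922 + 1·32.06 = 162.827 g/mol.
Mass of S per formula unit: 1 × 32.06 = 32.060 g.
Weight fraction S = 32.060 / 162.827 = 0.1969.

19.69 mass %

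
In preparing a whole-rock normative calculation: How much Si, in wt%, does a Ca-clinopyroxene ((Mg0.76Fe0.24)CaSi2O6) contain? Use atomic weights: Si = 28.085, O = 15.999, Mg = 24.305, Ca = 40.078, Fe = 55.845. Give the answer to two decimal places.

25.06 wt%

M((Mg0.76Fe0.24)CaSi2O6) = 224.117 g/mol.
Si contributes 2 × 28.085 = 56.170 g per mole.
56.170/224.117 = 0.2506 → 25.06%.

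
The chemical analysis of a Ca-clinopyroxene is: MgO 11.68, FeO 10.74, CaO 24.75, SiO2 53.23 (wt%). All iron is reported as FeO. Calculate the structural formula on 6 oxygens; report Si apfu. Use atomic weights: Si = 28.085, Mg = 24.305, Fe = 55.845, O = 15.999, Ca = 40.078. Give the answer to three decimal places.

MgO (M=40.304): mol = 0.28980; Mg = 0.28980, O = 0.28980.
FeO (M=71.844): mol = 0.14949; Fe = 0.14949, O = 0.14949.
CaO (M=56.077): mol = 0.44136; Ca = 0.44136, O = 0.44136.
SiO2 (M=60.083): mol = 0.88594; Si = 0.88594, O = 1.77188.
ΣO = 2.65253; factor = 6/ΣO = 2.26199.
Si apfu = 0.88594 × 2.26199 = 2.004.

2.004 Si apfu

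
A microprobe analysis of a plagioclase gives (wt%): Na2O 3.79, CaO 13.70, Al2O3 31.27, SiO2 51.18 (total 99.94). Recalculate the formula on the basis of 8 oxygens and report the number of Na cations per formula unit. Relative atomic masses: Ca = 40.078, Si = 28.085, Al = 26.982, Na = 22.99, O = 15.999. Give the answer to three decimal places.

3.79 wt% Na2O ÷ 61.979 g/mol = 0.06115 mol, giving 0.12230 Na and 0.06115 O.
13.70 wt% CaO ÷ 56.077 g/mol = 0.24431 mol, giving 0.24431 Ca and 0.24431 O.
31.27 wt% Al2O3 ÷ 101.961 g/mol = 0.30669 mol, giving 0.61338 Al and 0.92007 O.
51.18 wt% SiO2 ÷ 60.083 g/mol = 0.85182 mol, giving 0.85182 Si and 1.70364 O.
Oxygen sums to 2.92917; scaling by 8/2.92917 = 2.73115 puts the formula on 8 O.
Na: 0.12230 × 2.73115 = 0.334 atoms per formula unit.

0.334 Na apfu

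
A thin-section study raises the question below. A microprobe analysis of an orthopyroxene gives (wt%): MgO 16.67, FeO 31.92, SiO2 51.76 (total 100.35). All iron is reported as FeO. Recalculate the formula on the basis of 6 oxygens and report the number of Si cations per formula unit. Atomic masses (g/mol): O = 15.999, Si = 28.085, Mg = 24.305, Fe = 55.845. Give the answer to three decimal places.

MgO (M=40.304): mol = 0.41361; Mg = 0.41361, O = 0.41361.
FeO (M=71.844): mol = 0.44430; Fe = 0.44430, O = 0.44430.
SiO2 (M=60.083): mol = 0.86147; Si = 0.86147, O = 1.72294.
ΣO = 2.58085; factor = 6/ΣO = 2.32482.
Si apfu = 0.86147 × 2.32482 = 2.003.

2.003 Si apfu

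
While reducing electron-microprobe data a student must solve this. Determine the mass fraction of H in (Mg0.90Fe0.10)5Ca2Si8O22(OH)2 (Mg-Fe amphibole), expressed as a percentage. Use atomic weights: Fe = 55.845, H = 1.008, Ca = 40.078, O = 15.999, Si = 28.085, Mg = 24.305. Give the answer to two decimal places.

Molar mass of (Mg0.90Fe0.10)5Ca2Si8O22(OH)2: 4.50×24.305 + 0.50×55.845 + 2×40.078 + 8×28.085 + 24×15.999 + 2×1.008 = 828.123 g/mol.
Mass of H per formula unit: 2 × 1.008 = 2.016 g.
Weight fraction H = 2.016 / 828.123 = 0.0024.

0.24 weight percent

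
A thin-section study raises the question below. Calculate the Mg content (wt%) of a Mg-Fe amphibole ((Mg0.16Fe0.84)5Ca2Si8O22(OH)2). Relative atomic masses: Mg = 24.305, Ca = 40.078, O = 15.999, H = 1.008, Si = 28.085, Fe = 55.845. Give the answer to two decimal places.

Formula mass = 0.80*24.305 + 4.20*55.845 + 2*40.078 + 8*28.085 + 24*15.999 + 2*1.008 = 944.821 g/mol, of which 19.444 g is Mg.
So Mg makes up 19.444/944.821 = 0.0206 of the mass, i.e. 2.06%.

2.06 wt%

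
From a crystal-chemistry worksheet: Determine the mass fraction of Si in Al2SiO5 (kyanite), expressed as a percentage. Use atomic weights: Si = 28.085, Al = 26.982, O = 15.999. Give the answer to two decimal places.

17.33 wt%

M(Al2SiO5) = 162.044 g/mol.
Si contributes 1 × 28.085 = 28.085 g per mole.
28.085/162.044 = 0.1733 → 17.33%.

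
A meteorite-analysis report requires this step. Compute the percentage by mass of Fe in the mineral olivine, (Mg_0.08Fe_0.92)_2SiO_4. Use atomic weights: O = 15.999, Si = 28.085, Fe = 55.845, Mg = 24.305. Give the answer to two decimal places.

Formula mass = 0.16·24.305 + 1.84·55.845 + 1·28.085 + 4·15.999 = 198.725 g/mol, of which 102.755 g is Fe.
So Fe makes up 102.755/198.725 = 0.5171 of the mass, i.e. 51.71%.

51.71 mass %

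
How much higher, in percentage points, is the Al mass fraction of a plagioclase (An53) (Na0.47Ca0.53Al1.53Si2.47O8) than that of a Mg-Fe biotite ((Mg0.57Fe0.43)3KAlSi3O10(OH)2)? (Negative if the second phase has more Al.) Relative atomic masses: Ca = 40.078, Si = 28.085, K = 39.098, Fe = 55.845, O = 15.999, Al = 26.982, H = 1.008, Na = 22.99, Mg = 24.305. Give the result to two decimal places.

9.36 percentage points

Al in Na0.47Ca0.53Al1.53Si2.47O8: molar mass 270.691 g/mol; 1.53×26.982 = 41.282 g → 15.25 wt%.
Al in (Mg0.57Fe0.43)3KAlSi3O10(OH)2: molar mass 457.941 g/mol; 1×26.982 = 26.982 g → 5.89 wt%.
Difference = 15.25 − 5.89 = 9.36 percentage points.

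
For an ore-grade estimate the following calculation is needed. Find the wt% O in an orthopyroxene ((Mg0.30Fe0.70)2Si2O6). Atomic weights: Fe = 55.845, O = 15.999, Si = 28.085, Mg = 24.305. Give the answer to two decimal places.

Formula mass = 0.60·24.305 + 1.40·55.845 + 2·28.085 + 6·15.999 = 244.930 g/mol, of which 95.994 g is O.
So O makes up 95.994/244.930 = 0.3919 of the mass, i.e. 39.19%.

39.19 wt%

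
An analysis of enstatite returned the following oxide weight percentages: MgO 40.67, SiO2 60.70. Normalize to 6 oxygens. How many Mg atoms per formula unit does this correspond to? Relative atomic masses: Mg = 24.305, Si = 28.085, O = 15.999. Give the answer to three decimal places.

1.998 Mg apfu

40.67 wt% MgO ÷ 40.304 g/mol = 1.00908 mol, giving 1.00908 Mg and 1.00908 O.
60.70 wt% SiO2 ÷ 60.083 g/mol = 1.01027 mol, giving 1.01027 Si and 2.02054 O.
Oxygen sums to 3.02962; scaling by 6/3.02962 = 1.98045 puts the formula on 6 O.
Mg: 1.00908 × 1.98045 = 1.998 atoms per formula unit.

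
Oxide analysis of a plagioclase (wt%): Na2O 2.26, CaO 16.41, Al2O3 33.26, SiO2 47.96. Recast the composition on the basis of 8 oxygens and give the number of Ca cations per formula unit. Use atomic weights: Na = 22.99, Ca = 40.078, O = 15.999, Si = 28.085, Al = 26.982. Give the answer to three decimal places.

0.806 Ca apfu

2.26 wt% Na2O ÷ 61.979 g/mol = 0.03646 mol, giving 0.07292 Na and 0.03646 O.
16.41 wt% CaO ÷ 56.077 g/mol = 0.29263 mol, giving 0.29263 Ca and 0.29263 O.
33.26 wt% Al2O3 ÷ 101.961 g/mol = 0.32620 mol, giving 0.65240 Al and 0.97860 O.
47.96 wt% SiO2 ÷ 60.083 g/mol = 0.79823 mol, giving 0.79823 Si and 1.59646 O.
Oxygen sums to 2.90415; scaling by 8/2.90415 = 2.75468 puts the formula on 8 O.
Ca: 0.29263 × 2.75468 = 0.806 atoms per formula unit.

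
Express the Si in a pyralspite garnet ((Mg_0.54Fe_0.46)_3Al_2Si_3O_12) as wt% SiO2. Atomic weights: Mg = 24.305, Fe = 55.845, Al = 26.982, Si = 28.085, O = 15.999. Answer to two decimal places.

M((Mg_0.54Fe_0.46)_3Al_2Si_3O_12) = 446.647 g/mol; M(SiO2) = 60.083 g/mol.
Moles SiO2 per formula unit = 3 Si ÷ 1 = 3.0000.
SiO2 fraction = (3.0000 × 60.083) / 446.647 = 180.249/446.647 = 0.4036.

40.36 wt%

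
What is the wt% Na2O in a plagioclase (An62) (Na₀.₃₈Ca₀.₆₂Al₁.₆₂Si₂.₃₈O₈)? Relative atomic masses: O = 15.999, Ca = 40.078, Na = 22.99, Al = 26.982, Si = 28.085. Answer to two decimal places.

4.33 wt%

M(Na₀.₃₈Ca₀.₆₂Al₁.₆₂Si₂.₃₈O₈) = 272.130 g/mol; M(Na2O) = 61.979 g/mol.
Moles Na2O per formula unit = 0.38 Na ÷ 2 = 0.1900.
Na2O fraction = (0.1900 × 61.979) / 272.130 = 11.776/272.130 = 0.0433.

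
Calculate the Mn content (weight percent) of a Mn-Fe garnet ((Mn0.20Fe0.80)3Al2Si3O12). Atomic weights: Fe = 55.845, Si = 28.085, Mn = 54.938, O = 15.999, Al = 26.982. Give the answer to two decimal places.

6.63 weight percent

M((Mn0.20Fe0.80)3Al2Si3O12) = 497.198 g/mol.
Mn contributes 0.60 × 54.938 = 32.963 g per mole.
32.963/497.198 = 0.0663 → 6.63%.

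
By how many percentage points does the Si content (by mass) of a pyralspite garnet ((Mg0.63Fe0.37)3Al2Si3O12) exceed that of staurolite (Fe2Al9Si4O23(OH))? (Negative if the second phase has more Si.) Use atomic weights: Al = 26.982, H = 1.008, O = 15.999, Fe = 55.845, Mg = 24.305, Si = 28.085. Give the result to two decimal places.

Si in (Mg0.63Fe0.37)3Al2Si3O12: molar mass 438.131 g/mol; 3×28.085 = 84.255 g → 19.23 wt%.
Si in Fe2Al9Si4O23(OH): molar mass 851.852 g/mol; 4×28.085 = 112.340 g → 13.19 wt%.
Difference = 19.23 − 13.19 = 6.04 percentage points.

6.04 percentage points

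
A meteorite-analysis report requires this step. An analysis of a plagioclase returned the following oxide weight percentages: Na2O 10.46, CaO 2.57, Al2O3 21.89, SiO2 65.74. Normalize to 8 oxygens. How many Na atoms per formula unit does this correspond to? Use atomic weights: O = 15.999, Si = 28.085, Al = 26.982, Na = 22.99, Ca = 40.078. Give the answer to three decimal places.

0.886 Na apfu

Na2O: 10.46/61.979 = 0.16877 mol → 0.33754 mol Na, 0.16877 mol O.
CaO: 2.57/56.077 = 0.04583 mol → 0.04583 mol Ca, 0.04583 mol O.
Al2O3: 21.89/101.961 = 0.21469 mol → 0.42938 mol Al, 0.64407 mol O.
SiO2: 65.74/60.083 = 1.09415 mol → 1.09415 mol Si, 2.18830 mol O.
Total oxygen = 3.04697 mol. Normalization factor = 8/3.04697 = 2.62556.
Na per 8 O = 0.33754 × 2.62556 = 0.886.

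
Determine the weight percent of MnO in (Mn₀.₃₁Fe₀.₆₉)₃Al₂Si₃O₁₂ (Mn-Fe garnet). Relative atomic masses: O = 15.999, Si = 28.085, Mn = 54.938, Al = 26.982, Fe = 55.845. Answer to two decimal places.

13.28 wt%

Formula mass = 496.898 g/mol.
0.93 Mn → 0.9300 mol MnO per formula unit; M(MnO) = 70.937, so MnO mass = 65.971 g.
65.971/496.898 × 100 = 13.28 wt%.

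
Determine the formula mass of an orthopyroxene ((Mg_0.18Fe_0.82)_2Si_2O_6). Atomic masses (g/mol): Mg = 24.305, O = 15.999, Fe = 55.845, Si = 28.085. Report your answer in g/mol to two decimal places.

252.50 g/mol

M = 0.36×24.305 + 1.64×55.845 + 2×28.085 + 6×15.999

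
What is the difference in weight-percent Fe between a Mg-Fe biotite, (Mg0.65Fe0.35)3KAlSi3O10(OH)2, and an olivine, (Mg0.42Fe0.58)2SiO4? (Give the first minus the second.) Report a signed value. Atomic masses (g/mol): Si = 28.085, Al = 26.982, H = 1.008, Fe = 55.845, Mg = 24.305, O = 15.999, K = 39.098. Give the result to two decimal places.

-23.52 percentage points

Fe in (Mg0.65Fe0.35)3KAlSi3O10(OH)2: molar mass 450.371 g/mol; 1.05×55.845 = 58.637 g → 13.02 wt%.
Fe in (Mg0.42Fe0.58)2SiO4: molar mass 177.277 g/mol; 1.16×55.845 = 64.780 g → 36.54 wt%.
Difference = 13.02 − 36.54 = -23.52 percentage points.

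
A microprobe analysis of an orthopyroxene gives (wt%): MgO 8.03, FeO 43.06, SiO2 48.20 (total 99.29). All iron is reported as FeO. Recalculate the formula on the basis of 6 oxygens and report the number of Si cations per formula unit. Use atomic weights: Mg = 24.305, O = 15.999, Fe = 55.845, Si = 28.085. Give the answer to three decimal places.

2.003 Si apfu

MgO: 8.03/40.304 = 0.19924 mol → 0.19924 mol Mg, 0.19924 mol O.
FeO: 43.06/71.844 = 0.59935 mol → 0.59935 mol Fe, 0.59935 mol O.
SiO2: 48.20/60.083 = 0.80222 mol → 0.80222 mol Si, 1.60444 mol O.
Total oxygen = 2.40303 mol. Normalization factor = 6/2.40303 = 2.49685.
Si per 6 O = 0.80222 × 2.49685 = 2.003.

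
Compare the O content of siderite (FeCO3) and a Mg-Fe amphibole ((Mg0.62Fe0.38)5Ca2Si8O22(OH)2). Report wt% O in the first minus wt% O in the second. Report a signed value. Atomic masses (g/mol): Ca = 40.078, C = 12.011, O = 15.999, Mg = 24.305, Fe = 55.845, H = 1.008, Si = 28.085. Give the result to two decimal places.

M(FeCO3) = 115.853 g/mol, so wt% O = 47.997/115.853 × 100 = 41.43%.
M((Mg0.62Fe0.38)5Ca2Si8O22(OH)2) = 872.279 g/mol, so wt% O = 383.976/872.279 × 100 = 44.02%.
41.43 − 44.02 = -2.59 pp.

-2.59 percentage points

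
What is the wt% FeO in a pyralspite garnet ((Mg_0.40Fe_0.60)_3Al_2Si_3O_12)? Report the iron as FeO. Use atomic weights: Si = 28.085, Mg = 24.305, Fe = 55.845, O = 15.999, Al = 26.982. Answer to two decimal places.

Formula mass = 459.894 g/mol.
1.80 Fe → 1.8000 mol FeO per formula unit; M(FeO) = 71.844, so FeO mass = 129.319 g.
129.319/459.894 × 100 = 28.12 wt%.

28.12 wt%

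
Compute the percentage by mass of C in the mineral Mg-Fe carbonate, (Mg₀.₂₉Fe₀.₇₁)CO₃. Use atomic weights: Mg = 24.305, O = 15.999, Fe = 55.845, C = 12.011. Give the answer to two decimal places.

11.26 wt%

M((Mg₀.₂₉Fe₀.₇₁)CO₃) = 106.706 g/mol.
C contributes 1 × 12.011 = 12.011 g per mole.
12.011/106.706 = 0.1126 → 11.26%.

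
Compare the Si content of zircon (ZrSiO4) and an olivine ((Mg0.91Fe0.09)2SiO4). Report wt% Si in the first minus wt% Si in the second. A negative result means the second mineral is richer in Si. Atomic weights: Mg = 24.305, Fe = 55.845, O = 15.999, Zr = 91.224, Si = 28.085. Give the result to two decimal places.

First mineral: 28.085 g Si in 183.305 g formula = 15.32 wt% Si.
Second mineral: 28.085 g Si in 146.368 g formula = 19.19 wt% Si.
15.32% − 19.19% gives a difference of -3.87 percentage points.

-3.87 percentage points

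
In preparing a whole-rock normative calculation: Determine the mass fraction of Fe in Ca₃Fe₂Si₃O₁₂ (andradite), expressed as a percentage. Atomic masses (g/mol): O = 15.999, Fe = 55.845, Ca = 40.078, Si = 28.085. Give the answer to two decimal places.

21.98 wt%

Molar mass of Ca₃Fe₂Si₃O₁₂: 3*40.078 + 2*55.845 + 3*28.085 + 12*15.999 = 508.167 g/mol.
Mass of Fe per formula unit: 2 × 55.845 = 111.690 g.
Weight fraction Fe = 111.690 / 508.167 = 0.2198.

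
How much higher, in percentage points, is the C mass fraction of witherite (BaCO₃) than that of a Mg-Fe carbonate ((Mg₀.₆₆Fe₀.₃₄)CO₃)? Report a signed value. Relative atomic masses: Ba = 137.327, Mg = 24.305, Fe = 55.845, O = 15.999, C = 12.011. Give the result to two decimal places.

M(BaCO₃) = 197.335 g/mol, so wt% C = 12.011/197.335 × 100 = 6.09%.
M((Mg₀.₆₆Fe₀.₃₄)CO₃) = 95.037 g/mol, so wt% C = 12.011/95.037 × 100 = 12.64%.
6.09 − 12.64 = -6.55 pp.

-6.55 percentage points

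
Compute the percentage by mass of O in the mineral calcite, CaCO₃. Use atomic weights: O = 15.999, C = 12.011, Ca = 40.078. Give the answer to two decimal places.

47.96 weight percent

Molar mass of CaCO₃: 1×40.078 + 1×12.011 + 3×15.999 = 100.086 g/mol.
Mass of O per formula unit: 3 × 15.999 = 47.997 g.
Weight fraction O = 47.997 / 100.086 = 0.4796.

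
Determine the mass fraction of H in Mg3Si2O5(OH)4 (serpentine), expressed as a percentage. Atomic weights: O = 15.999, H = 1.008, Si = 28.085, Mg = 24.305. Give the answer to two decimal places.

Formula mass = 3*24.305 + 2*28.085 + 9*15.999 + 4*1.008 = 277.108 g/mol, of which 4.032 g is H.
So H makes up 4.032/277.108 = 0.0146 of the mass, i.e. 1.46%.

1.46 wt%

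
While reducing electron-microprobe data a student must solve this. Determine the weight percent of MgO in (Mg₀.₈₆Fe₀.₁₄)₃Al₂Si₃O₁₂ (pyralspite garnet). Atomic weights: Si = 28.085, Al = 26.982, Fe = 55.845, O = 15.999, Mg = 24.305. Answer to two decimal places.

24.97 wt%

M((Mg₀.₈₆Fe₀.₁₄)₃Al₂Si₃O₁₂) = 416.369 g/mol; M(MgO) = 40.304 g/mol.
Moles MgO per formula unit = 2.58 Mg ÷ 1 = 2.5800.
MgO fraction = (2.5800 × 40.304) / 416.369 = 103.984/416.369 = 0.2497.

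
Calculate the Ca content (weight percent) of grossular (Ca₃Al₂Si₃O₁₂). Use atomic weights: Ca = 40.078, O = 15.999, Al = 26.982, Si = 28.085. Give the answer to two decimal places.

M(Ca₃Al₂Si₃O₁₂) = 450.441 g/mol.
Ca contributes 3 × 40.078 = 120.234 g per mole.
120.234/450.441 = 0.2669 → 26.69%.

26.69 weight percent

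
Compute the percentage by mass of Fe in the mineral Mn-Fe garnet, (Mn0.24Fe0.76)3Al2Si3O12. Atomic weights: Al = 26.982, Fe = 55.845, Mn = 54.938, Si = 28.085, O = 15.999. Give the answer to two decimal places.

Molar mass of (Mn0.24Fe0.76)3Al2Si3O12: 0.72×54.938 + 2.28×55.845 + 2×26.982 + 3×28.085 + 12×15.999 = 497.089 g/mol.
Mass of Fe per formula unit: 2.28 × 55.845 = 127.327 g.
Weight fraction Fe = 127.327 / 497.089 = 0.2561.

25.61 mass %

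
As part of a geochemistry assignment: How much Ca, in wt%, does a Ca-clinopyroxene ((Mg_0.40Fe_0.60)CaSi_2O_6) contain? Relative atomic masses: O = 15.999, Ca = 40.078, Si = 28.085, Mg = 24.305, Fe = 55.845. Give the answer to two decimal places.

M((Mg_0.40Fe_0.60)CaSi_2O_6) = 235.471 g/mol.
Ca contributes 1 × 40.078 = 40.078 g per mole.
40.078/235.471 = 0.1702 → 17.02%.

17.02 wt%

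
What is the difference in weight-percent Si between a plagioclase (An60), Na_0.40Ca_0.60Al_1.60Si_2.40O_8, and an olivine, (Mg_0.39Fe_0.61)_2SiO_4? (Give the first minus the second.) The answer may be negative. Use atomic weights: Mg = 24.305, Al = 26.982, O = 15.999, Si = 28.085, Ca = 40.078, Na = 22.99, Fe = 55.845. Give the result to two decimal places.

M(Na_0.40Ca_0.60Al_1.60Si_2.40O_8) = 271.810 g/mol, so wt% Si = 67.404/271.810 × 100 = 24.80%.
M((Mg_0.39Fe_0.61)_2SiO_4) = 179.170 g/mol, so wt% Si = 28.085/179.170 × 100 = 15.68%.
24.80 − 15.68 = 9.12 pp.

9.12 percentage points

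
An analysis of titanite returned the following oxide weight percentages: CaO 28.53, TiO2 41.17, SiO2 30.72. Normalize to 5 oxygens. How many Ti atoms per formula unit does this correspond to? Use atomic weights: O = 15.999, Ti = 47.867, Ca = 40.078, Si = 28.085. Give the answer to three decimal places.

1.006 Ti apfu

CaO (M=56.077): mol = 0.50876; Ca = 0.50876, O = 0.50876.
TiO2 (M=79.865): mol = 0.51549; Ti = 0.51549, O = 1.03098.
SiO2 (M=60.083): mol = 0.51129; Si = 0.51129, O = 1.02258.
ΣO = 2.56232; factor = 5/ΣO = 1.95136.
Ti apfu = 0.51549 × 1.95136 = 1.006.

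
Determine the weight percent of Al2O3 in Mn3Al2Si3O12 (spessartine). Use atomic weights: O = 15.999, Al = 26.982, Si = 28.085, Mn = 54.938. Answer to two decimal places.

20.60 wt%

Molar mass of Mn3Al2Si3O12 = 3·54.938 + 2·26.982 + 3·28.085 + 12·15.999 = 495.021 g/mol.
Each formula unit contains 2 Al, equivalent to 2/2 = 1.0000 mol Al2O3.
M(Al2O3) = 2×26.982 + 3×15.999 = 101.961 g/mol.
Mass of Al2O3 per formula unit = 1.0000 × 101.961 = 101.961 g.
Al2O3 wt% = 101.961 / 495.021 × 100 = 20.60%.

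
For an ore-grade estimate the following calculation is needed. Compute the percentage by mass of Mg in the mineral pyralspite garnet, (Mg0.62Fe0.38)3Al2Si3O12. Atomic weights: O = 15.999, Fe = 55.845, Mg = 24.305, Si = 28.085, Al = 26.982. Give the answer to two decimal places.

Formula mass = 1.86×24.305 + 1.14×55.845 + 2×26.982 + 3×28.085 + 12×15.999 = 439.078 g/mol, of which 45.207 g is Mg.
So Mg makes up 45.207/439.078 = 0.1030 of the mass, i.e. 10.30%.

10.30 weight percent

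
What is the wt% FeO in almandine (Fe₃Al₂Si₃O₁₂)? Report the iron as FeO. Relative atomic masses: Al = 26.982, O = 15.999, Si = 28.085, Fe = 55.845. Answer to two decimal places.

43.30 wt%

Formula mass = 497.742 g/mol.
3 Fe → 3.0000 mol FeO per formula unit; M(FeO) = 71.844, so FeO mass = 215.532 g.
215.532/497.742 × 100 = 43.30 wt%.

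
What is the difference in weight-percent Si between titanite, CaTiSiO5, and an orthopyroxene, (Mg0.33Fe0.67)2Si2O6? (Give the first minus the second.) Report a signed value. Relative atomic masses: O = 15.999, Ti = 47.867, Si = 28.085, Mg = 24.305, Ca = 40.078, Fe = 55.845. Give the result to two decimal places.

-8.78 percentage points

First mineral: 28.085 g Si in 196.025 g formula = 14.33 wt% Si.
Second mineral: 56.170 g Si in 243.038 g formula = 23.11 wt% Si.
14.33% − 23.11% gives a difference of -8.78 percentage points.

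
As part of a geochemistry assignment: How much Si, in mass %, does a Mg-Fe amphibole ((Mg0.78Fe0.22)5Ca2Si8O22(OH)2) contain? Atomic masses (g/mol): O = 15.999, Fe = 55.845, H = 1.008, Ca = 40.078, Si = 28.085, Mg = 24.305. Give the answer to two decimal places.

26.53 mass %

Molar mass of (Mg0.78Fe0.22)5Ca2Si8O22(OH)2: 3.90×24.305 + 1.10×55.845 + 2×40.078 + 8×28.085 + 24×15.999 + 2×1.008 = 847.047 g/mol.
Mass of Si per formula unit: 8 × 28.085 = 224.680 g.
Weight fraction Si = 224.680 / 847.047 = 0.2653.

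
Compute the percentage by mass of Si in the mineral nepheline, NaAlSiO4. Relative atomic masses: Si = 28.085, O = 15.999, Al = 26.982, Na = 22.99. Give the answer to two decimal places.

19.77 mass %

Molar mass of NaAlSiO4: 1·22.99 + 1·26.982 + 1·28.085 + 4·15.999 = 142.053 g/mol.
Mass of Si per formula unit: 1 × 28.085 = 28.085 g.
Weight fraction Si = 28.085 / 142.053 = 0.1977.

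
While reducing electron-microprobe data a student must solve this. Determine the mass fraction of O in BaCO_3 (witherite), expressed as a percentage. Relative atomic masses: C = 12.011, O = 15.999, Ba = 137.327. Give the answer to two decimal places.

M(BaCO_3) = 197.335 g/mol.
O contributes 3 × 15.999 = 47.997 g per mole.
47.997/197.335 = 0.2432 → 24.32%.

24.32 mass %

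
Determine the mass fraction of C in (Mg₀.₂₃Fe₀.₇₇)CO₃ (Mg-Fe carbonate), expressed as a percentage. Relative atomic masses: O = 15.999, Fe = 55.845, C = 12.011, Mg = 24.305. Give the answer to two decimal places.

Formula mass = 0.23*24.305 + 0.77*55.845 + 1*12.011 + 3*15.999 = 108.599 g/mol, of which 12.011 g is C.
So C makes up 12.011/108.599 = 0.1106 of the mass, i.e. 11.06%.

11.06 mass %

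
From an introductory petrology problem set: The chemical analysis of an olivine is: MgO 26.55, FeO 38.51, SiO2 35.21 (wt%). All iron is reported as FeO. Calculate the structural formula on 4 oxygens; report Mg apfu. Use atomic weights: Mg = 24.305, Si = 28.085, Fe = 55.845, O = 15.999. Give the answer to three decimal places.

MgO: 26.55/40.304 = 0.65874 mol → 0.65874 mol Mg, 0.65874 mol O.
FeO: 38.51/71.844 = 0.53602 mol → 0.53602 mol Fe, 0.53602 mol O.
SiO2: 35.21/60.083 = 0.58602 mol → 0.58602 mol Si, 1.17204 mol O.
Total oxygen = 2.36680 mol. Normalization factor = 4/2.36680 = 1.69005.
Mg per 4 O = 0.65874 × 1.69005 = 1.113.

1.113 Mg apfu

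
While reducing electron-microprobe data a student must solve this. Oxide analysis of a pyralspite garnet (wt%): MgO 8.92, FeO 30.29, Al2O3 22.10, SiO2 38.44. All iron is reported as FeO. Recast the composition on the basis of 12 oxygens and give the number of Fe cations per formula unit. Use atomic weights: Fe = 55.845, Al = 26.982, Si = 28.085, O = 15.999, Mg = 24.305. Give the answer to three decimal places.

1.967 Fe apfu

MgO: 8.92/40.304 = 0.22132 mol → 0.22132 mol Mg, 0.22132 mol O.
FeO: 30.29/71.844 = 0.42161 mol → 0.42161 mol Fe, 0.42161 mol O.
Al2O3: 22.10/101.961 = 0.21675 mol → 0.43350 mol Al, 0.65025 mol O.
SiO2: 38.44/60.083 = 0.63978 mol → 0.63978 mol Si, 1.27956 mol O.
Total oxygen = 2.57274 mol. Normalization factor = 12/2.57274 = 4.66429.
Fe per 12 O = 0.42161 × 4.66429 = 1.967.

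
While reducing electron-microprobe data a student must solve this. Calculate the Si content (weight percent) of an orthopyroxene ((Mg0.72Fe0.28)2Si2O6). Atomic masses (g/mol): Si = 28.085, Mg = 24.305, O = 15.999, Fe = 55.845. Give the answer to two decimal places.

Molar mass of (Mg0.72Fe0.28)2Si2O6: 1.44×24.305 + 0.56×55.845 + 2×28.085 + 6×15.999 = 218.436 g/mol.
Mass of Si per formula unit: 2 × 28.085 = 56.170 g.
Weight fraction Si = 56.170 / 218.436 = 0.2571.

25.71 weight percent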